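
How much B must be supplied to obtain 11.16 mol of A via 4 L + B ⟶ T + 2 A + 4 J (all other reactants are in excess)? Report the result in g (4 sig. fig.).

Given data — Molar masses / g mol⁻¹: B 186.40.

n(A) = 11.16 mol
n(B) = (1/2) × 11.16 = 5.580 mol
mass = 5.580 × 186.40 = 1040 g

1040 g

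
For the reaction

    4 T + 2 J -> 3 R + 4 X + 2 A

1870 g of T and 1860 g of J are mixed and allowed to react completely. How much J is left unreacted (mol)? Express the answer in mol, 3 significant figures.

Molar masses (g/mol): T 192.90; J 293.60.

n(T) = 1870 / 192.90 = 9.694 mol
n(J) = 1860 / 293.60 = 6.335 mol
n/ν for T = 9.694/4 = 2.424
n/ν for J = 6.335/2 = 3.168
Smallest n/ν is T → limiting reagent.
J consumed = (2/4) × 9.694 = 4.847 mol
J remaining = 6.335 − 4.847 = 1.488 mol

1.49 mol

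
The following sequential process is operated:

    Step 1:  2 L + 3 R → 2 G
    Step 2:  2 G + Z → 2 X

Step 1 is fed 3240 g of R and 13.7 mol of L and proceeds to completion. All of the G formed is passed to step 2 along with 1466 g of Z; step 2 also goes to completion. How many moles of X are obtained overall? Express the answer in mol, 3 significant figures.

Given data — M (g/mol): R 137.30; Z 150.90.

13.7 mol

Step 1:
n(R) = 3240 / 137.30 = 23.60 mol
n(L) = 13.70 mol
n/ν for R = 23.60/3 = 7.867
n/ν for L = 13.70/2 = 6.850
Smallest n/ν is L → limiting reagent.
n(G) produced = (2/2) × 13.70 = 13.70 mol
Step 2:
n(G) available = 13.70 mol
n(Z) = 1466 / 150.90 = 9.715 mol
n/ν for G = 13.70/2 = 6.850
n/ν for Z = 9.715/1 = 9.715
Smallest n/ν is G → limiting reagent.
n(X) = (2/2) × 13.70 = 13.70 mol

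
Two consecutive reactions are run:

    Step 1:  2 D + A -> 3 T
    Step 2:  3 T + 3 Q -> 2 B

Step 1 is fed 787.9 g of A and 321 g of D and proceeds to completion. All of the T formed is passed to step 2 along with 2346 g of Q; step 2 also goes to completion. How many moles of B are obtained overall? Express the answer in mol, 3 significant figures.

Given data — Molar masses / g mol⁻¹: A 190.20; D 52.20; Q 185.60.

Step 1:
n(A) = 787.9 / 190.20 = 4.142 mol
n(D) = 321.0 / 52.20 = 6.149 mol
n/ν for A = 4.142/1 = 4.142
n/ν for D = 6.149/2 = 3.075
Smallest n/ν is D → limiting reagent.
n(T) produced = (3/2) × 6.149 = 9.224 mol
Step 2:
n(T) available = 9.224 mol
n(Q) = 2346 / 185.60 = 12.64 mol
n/ν for T = 9.224/3 = 3.075
n/ν for Q = 12.64/3 = 4.213
Smallest n/ν is T → limiting reagent.
n(B) = (2/3) × 9.224 = 6.149 mol

6.15 mol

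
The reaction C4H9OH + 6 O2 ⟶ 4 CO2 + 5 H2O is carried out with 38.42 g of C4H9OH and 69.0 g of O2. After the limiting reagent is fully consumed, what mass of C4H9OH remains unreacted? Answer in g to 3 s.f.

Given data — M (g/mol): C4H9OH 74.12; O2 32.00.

n(C4H9OH) = 38.42 / 74.12 = 0.5183 mol
n(O2) = 69.00 / 32.00 = 2.156 mol
n/ν for C4H9OH = 0.5183/1 = 0.5183
n/ν for O2 = 2.156/6 = 0.3593
Smallest n/ν is O2 → limiting reagent.
C4H9OH consumed = (1/6) × 2.156 = 0.3593 mol
C4H9OH remaining = 0.5183 − 0.3593 = 0.1590 mol
mass = 0.1590 × 74.12 = 11.79 g

11.8 g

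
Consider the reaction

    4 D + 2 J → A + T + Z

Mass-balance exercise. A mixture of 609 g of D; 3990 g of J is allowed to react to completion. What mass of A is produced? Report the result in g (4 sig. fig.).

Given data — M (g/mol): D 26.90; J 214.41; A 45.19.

n(D) = 609.0 / 26.90 = 22.64 mol
n(J) = 3990 / 214.41 = 18.61 mol
n/ν → D: 5.660, J: 9.305; D is limiting.
n(A) = (1/4) × 22.64 = 5.660 mol
mass = 5.660 × 45.19 = 255.8 g

255.8 g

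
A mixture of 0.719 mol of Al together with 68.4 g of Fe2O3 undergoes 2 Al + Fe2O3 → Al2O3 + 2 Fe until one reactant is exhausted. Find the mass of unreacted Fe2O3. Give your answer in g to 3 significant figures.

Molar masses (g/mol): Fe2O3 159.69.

11.0 g

n(Al) = 0.7190 mol
n(Fe2O3) = 68.40 / 159.69 = 0.4283 mol
n/ν → Al: 0.3595, Fe2O3: 0.4283; Al is limiting.
Fe2O3 consumed = (1/2) × 0.7190 = 0.3595 mol
Fe2O3 remaining = 0.4283 − 0.3595 = 0.06880 mol
mass = 0.06880 × 159.69 = 10.99 g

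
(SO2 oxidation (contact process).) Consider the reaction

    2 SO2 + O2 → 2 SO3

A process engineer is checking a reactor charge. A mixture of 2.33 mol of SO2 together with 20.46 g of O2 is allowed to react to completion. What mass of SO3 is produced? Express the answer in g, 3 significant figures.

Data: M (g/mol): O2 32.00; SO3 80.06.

n(SO2) = 2.330 mol
n(O2) = 20.46 / 32.00 = 0.6394 mol
n/ν → SO2: 1.165, O2: 0.6394; O2 is limiting.
n(SO3) = (2/1) × 0.6394 = 1.279 mol
mass = 1.279 × 80.06 = 102.4 g

102 g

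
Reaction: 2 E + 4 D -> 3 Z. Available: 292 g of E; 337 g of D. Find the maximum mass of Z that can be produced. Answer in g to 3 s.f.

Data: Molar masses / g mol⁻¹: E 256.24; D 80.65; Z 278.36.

476 g

n(E) = 292.0 / 256.24 = 1.140 mol
n(D) = 337.0 / 80.65 = 4.179 mol
n/ν for E = 1.140/2 = 0.5700
n/ν for D = 4.179/4 = 1.045
Smallest n/ν is E → limiting reagent.
n(Z) = (3/2) × 1.140 = 1.710 mol
mass = 1.710 × 278.36 = 476.0 g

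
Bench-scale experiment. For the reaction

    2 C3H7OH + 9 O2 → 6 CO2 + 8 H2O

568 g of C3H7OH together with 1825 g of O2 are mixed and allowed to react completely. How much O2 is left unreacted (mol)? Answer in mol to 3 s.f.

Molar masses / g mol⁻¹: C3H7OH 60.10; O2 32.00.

n(C3H7OH) = 568.0 / 60.10 = 9.451 mol
n(O2) = 1825 / 32.00 = 57.03 mol
n/ν → C3H7OH: 4.726, O2: 6.337; C3H7OH is limiting.
O2 consumed = (9/2) × 9.451 = 42.53 mol
O2 remaining = 57.03 − 42.53 = 14.50 mol

14.5 mol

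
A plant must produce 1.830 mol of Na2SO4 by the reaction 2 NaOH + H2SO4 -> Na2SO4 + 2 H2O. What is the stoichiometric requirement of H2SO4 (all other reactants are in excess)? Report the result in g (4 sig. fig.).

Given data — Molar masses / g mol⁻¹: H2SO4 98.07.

179.5 g

n(Na2SO4) = 1.830 mol
n(H2SO4) = (1/1) × 1.830 = 1.830 mol
mass = 1.830 × 98.07 = 179.5 g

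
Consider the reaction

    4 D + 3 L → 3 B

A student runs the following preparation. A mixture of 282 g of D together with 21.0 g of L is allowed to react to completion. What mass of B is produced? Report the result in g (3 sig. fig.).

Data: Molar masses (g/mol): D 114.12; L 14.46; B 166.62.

n(D) = 282.0 / 114.12 = 2.471 mol
n(L) = 21.00 / 14.46 = 1.452 mol
n/ν → D: 0.6178, L: 0.4840; L is limiting.
n(B) = (3/3) × 1.452 = 1.452 mol
mass = 1.452 × 166.62 = 241.9 g

242 g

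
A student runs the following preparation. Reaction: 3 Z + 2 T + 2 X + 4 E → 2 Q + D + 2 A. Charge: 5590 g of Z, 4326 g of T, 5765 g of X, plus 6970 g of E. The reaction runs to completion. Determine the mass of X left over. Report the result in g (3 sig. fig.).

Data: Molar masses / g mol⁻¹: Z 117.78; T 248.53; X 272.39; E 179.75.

n(Z) = 5590 / 117.78 = 47.46 mol
n(T) = 4326 / 248.53 = 17.41 mol
n(X) = 5765 / 272.39 = 21.16 mol
n(E) = 6970 / 179.75 = 38.78 mol
n/ν for Z = 47.46/3 = 15.82
n/ν for T = 17.41/2 = 8.705
n/ν for X = 21.16/2 = 10.58
n/ν for E = 38.78/4 = 9.695
Smallest n/ν is T → limiting reagent.
X consumed = (2/2) × 17.41 = 17.41 mol
X remaining = 21.16 − 17.41 = 3.750 mol
mass = 3.750 × 272.39 = 1021 g

1020 g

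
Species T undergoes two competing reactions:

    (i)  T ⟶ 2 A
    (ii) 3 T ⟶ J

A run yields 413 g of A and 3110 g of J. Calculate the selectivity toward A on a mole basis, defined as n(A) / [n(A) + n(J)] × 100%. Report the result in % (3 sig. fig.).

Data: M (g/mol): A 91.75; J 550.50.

n(A) = 413 / 91.75 = 4.501 mol
n(J) = 3110 / 550.50 = 5.649 mol
selectivity = 4.501/(4.501+5.649) × 100 = 44.34 %

44.3 %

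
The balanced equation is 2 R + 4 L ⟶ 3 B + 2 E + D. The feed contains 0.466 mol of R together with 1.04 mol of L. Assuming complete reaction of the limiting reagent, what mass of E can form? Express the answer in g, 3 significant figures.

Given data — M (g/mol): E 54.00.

n(R) = 0.4660 mol
n(L) = 1.040 mol
n/ν for R = 0.4660/2 = 0.2330
n/ν for L = 1.040/4 = 0.2600
Smallest n/ν is R → limiting reagent.
n(E) = (2/2) × 0.4660 = 0.4660 mol
mass = 0.4660 × 54.00 = 25.16 g

25.2 g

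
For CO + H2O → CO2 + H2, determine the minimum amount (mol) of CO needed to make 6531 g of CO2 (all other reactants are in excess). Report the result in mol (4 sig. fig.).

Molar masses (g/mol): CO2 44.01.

148.4 mol

n(CO2) = 6531 / 44.01 = 148.4 mol
n(CO) = (1/1) × 148.4 = 148.4 mol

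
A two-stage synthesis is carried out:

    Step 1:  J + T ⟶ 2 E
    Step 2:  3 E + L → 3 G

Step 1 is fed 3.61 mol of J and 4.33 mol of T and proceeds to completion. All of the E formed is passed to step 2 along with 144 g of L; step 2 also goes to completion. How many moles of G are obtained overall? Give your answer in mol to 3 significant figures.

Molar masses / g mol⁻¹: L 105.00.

4.11 mol

Step 1:
n(J) = 3.610 mol
n(T) = 4.330 mol
n/ν → J: 3.610, T: 4.330; J is limiting.
n(E) produced = (2/1) × 3.610 = 7.220 mol
Step 2:
n(E) available = 7.220 mol
n(L) = 144.0 / 105.00 = 1.371 mol
n/ν → E: 2.407, L: 1.371; L is limiting.
n(G) = (3/1) × 1.371 = 4.113 mol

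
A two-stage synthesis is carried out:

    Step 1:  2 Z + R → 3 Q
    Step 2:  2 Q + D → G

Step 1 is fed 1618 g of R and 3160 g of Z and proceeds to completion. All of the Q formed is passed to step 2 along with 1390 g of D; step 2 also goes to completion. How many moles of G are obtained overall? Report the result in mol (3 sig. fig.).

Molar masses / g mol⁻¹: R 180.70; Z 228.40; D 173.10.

8.03 mol

Step 1:
n(R) = 1618 / 180.70 = 8.954 mol
n(Z) = 3160 / 228.40 = 13.84 mol
n/ν for R = 8.954/1 = 8.954
n/ν for Z = 13.84/2 = 6.920
Smallest n/ν is Z → limiting reagent.
n(Q) produced = (3/2) × 13.84 = 20.76 mol
Step 2:
n(Q) available = 20.76 mol
n(D) = 1390 / 173.10 = 8.030 mol
n/ν for Q = 20.76/2 = 10.38
n/ν for D = 8.030/1 = 8.030
Smallest n/ν is D → limiting reagent.
n(G) = (1/1) × 8.030 = 8.030 mol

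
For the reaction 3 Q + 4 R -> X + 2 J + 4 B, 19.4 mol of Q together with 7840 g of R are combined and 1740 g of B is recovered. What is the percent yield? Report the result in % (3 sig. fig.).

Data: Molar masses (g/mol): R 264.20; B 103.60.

n(Q) = 19.40 mol
n(R) = 7840 / 264.20 = 29.67 mol
n/ν for Q = 19.40/3 = 6.467
n/ν for R = 29.67/4 = 7.418
Smallest n/ν is Q → limiting reagent.
theoretical n(B) = (4/3) × 19.40 = 25.87 mol → 2680 g
% yield = 1740 / 2680 × 100 = 64.93 %

64.9 %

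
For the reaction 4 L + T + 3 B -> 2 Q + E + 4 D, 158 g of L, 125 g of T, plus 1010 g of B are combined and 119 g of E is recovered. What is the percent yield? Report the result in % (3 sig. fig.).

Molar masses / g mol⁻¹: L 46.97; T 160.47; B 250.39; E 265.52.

57.5 %

n(L) = 158.0 / 46.97 = 3.364 mol
n(T) = 125.0 / 160.47 = 0.7790 mol
n(B) = 1010 / 250.39 = 4.034 mol
n/ν for L = 3.364/4 = 0.8410
n/ν for T = 0.7790/1 = 0.7790
n/ν for B = 4.034/3 = 1.345
Smallest n/ν is T → limiting reagent.
theoretical n(E) = (1/1) × 0.7790 = 0.7790 mol → 206.8 g
% yield = 119 / 206.8 × 100 = 57.54 %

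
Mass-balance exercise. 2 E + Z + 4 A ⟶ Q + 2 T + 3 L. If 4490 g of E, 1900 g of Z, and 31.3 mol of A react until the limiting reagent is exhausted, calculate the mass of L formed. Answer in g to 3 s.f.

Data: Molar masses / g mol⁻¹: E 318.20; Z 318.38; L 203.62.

n(E) = 4490 / 318.20 = 14.11 mol
n(Z) = 1900 / 318.38 = 5.968 mol
n(A) = 31.30 mol
n/ν for E = 14.11/2 = 7.055
n/ν for Z = 5.968/1 = 5.968
n/ν for A = 31.30/4 = 7.825
Smallest n/ν is Z → limiting reagent.
n(L) = (3/1) × 5.968 = 17.90 mol
mass = 17.90 × 203.62 = 3645 g

3650 g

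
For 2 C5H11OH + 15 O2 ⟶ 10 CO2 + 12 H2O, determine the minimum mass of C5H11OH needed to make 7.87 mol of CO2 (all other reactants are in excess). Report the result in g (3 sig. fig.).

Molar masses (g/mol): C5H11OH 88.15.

n(CO2) = 7.870 mol
n(C5H11OH) = (2/10) × 7.870 = 1.574 mol
mass = 1.574 × 88.15 = 138.7 g

139 g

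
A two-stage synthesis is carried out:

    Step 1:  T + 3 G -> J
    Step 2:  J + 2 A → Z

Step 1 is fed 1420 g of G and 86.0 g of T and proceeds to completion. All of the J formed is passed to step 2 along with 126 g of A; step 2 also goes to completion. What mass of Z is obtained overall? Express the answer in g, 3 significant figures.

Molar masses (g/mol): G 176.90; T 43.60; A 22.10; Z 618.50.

Step 1:
n(G) = 1420 / 176.90 = 8.027 mol
n(T) = 86.00 / 43.60 = 1.972 mol
n/ν → G: 2.676, T: 1.972; T is limiting.
n(J) produced = (1/1) × 1.972 = 1.972 mol
Step 2:
n(J) available = 1.972 mol
n(A) = 126.0 / 22.10 = 5.701 mol
n/ν → J: 1.972, A: 2.851; J is limiting.
n(Z) = (1/1) × 1.972 = 1.972 mol
mass = 1.972 × 618.50 = 1220 g

1220 g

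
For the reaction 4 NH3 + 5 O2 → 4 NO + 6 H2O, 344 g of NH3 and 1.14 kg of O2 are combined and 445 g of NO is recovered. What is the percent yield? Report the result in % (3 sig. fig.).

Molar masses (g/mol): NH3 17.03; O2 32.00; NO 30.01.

73.4 %

n(NH3) = 344.0 / 17.03 = 20.20 mol
n(O2) = 1.140×1000 / 32.00 = 35.63 mol
n/ν for NH3 = 20.20/4 = 5.050
n/ν for O2 = 35.63/5 = 7.126
Smallest n/ν is NH3 → limiting reagent.
theoretical n(NO) = (4/4) × 20.20 = 20.20 mol → 606.2 g
% yield = 445 / 606.2 × 100 = 73.41 %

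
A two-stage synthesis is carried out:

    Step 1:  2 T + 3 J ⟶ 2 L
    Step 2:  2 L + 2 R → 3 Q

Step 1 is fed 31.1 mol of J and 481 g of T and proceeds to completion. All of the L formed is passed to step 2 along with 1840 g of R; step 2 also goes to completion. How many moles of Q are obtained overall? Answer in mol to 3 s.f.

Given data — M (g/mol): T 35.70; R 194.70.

14.2 mol

Step 1:
n(J) = 31.10 mol
n(T) = 481.0 / 35.70 = 13.47 mol
n/ν for J = 31.10/3 = 10.37
n/ν for T = 13.47/2 = 6.735
Smallest n/ν is T → limiting reagent.
n(L) produced = (2/2) × 13.47 = 13.47 mol
Step 2:
n(L) available = 13.47 mol
n(R) = 1840 / 194.70 = 9.450 mol
n/ν for L = 13.47/2 = 6.735
n/ν for R = 9.450/2 = 4.725
Smallest n/ν is R → limiting reagent.
n(Q) = (3/2) × 9.450 = 14.18 mol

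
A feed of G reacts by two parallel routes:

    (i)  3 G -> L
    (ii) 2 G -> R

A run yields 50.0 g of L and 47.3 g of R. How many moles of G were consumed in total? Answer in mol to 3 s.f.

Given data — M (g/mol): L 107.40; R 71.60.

n(L) = 50.0 / 107.40 = 0.4655 mol
n(R) = 47.3 / 71.60 = 0.6606 mol
n(G) via (i) = (3/1)×0.4655 = 1.397 mol
n(G) via (ii) = (2/1)×0.6606 = 1.321 mol
total n(G) = 1.397 + 1.321 = 2.718 mol

2.72 mol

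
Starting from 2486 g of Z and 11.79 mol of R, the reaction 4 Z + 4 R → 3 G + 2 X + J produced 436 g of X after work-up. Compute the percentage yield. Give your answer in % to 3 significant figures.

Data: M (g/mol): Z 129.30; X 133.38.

55.5 %

n(Z) = 2486 / 129.30 = 19.23 mol
n(R) = 11.79 mol
n/ν → Z: 4.808, R: 2.948; R is limiting.
theoretical n(X) = (2/4) × 11.79 = 5.895 mol → 786.3 g
% yield = 436 / 786.3 × 100 = 55.45 %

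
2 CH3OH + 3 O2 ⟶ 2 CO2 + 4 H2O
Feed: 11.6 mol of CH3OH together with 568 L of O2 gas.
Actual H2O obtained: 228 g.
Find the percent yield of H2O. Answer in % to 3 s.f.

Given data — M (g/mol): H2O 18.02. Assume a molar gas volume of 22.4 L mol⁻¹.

54.5 %

n(CH3OH) = 11.60 mol
n(O2) = 568.0 / 22.4 = 25.36 mol
n/ν for CH3OH = 11.60/2 = 5.800
n/ν for O2 = 25.36/3 = 8.453
Smallest n/ν is CH3OH → limiting reagent.
theoretical n(H2O) = (4/2) × 11.60 = 23.20 mol → 418.1 g
% yield = 228 / 418.1 × 100 = 54.53 %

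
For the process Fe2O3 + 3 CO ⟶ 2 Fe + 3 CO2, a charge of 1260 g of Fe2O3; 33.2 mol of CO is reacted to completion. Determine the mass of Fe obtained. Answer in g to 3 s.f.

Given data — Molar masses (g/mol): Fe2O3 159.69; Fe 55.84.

n(Fe2O3) = 1260 / 159.69 = 7.890 mol
n(CO) = 33.20 mol
n/ν for Fe2O3 = 7.890/1 = 7.890
n/ν for CO = 33.20/3 = 11.07
Smallest n/ν is Fe2O3 → limiting reagent.
n(Fe) = (2/1) × 7.890 = 15.78 mol
mass = 15.78 × 55.84 = 881.2 g

881 g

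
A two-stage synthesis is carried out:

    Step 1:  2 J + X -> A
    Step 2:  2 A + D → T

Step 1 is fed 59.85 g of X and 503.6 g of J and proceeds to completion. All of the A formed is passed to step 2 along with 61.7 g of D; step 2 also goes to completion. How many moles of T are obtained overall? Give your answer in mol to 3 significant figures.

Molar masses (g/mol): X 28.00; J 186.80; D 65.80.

0.674 mol

Step 1:
n(X) = 59.85 / 28.00 = 2.138 mol
n(J) = 503.6 / 186.80 = 2.696 mol
n/ν for X = 2.138/1 = 2.138
n/ν for J = 2.696/2 = 1.348
Smallest n/ν is J → limiting reagent.
n(A) produced = (1/2) × 2.696 = 1.348 mol
Step 2:
n(A) available = 1.348 mol
n(D) = 61.70 / 65.80 = 0.9377 mol
n/ν for A = 1.348/2 = 0.6740
n/ν for D = 0.9377/1 = 0.9377
Smallest n/ν is A → limiting reagent.
n(T) = (1/2) × 1.348 = 0.6740 mol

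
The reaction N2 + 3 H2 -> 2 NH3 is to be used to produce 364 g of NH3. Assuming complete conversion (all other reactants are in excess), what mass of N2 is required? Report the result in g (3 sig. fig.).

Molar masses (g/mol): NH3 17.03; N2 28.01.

n(NH3) = 364 / 17.03 = 21.37 mol
n(N2) = (1/2) × 21.37 = 10.69 mol
mass = 10.69 × 28.01 = 299.4 g

299 g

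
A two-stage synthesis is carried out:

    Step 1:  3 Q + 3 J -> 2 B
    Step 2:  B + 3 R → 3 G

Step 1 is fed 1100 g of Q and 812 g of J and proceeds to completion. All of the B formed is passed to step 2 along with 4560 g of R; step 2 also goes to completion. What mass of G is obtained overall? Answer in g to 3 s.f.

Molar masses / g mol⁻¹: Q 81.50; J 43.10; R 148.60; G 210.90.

Step 1:
n(Q) = 1100 / 81.50 = 13.50 mol
n(J) = 812.0 / 43.10 = 18.84 mol
n/ν → Q: 4.500, J: 6.280; Q is limiting.
n(B) produced = (2/3) × 13.50 = 9.000 mol
Step 2:
n(B) available = 9.000 mol
n(R) = 4560 / 148.60 = 30.69 mol
n/ν → B: 9.000, R: 10.23; B is limiting.
n(G) = (3/1) × 9.000 = 27.00 mol
mass = 27.00 × 210.90 = 5694 g

5690 g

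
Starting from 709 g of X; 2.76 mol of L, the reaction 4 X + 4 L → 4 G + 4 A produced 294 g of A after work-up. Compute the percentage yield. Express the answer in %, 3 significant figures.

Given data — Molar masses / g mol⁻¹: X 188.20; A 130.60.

81.6 %

n(X) = 709.0 / 188.20 = 3.767 mol
n(L) = 2.760 mol
n/ν for X = 3.767/4 = 0.9418
n/ν for L = 2.760/4 = 0.6900
Smallest n/ν is L → limiting reagent.
theoretical n(A) = (4/4) × 2.760 = 2.760 mol → 360.5 g
% yield = 294 / 360.5 × 100 = 81.55 %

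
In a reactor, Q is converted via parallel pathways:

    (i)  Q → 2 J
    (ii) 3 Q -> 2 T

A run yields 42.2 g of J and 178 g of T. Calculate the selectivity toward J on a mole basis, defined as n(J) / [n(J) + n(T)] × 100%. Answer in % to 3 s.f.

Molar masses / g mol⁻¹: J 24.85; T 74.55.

n(J) = 42.2 / 24.85 = 1.698 mol
n(T) = 178 / 74.55 = 2.388 mol
selectivity = 1.698/(1.698+2.388) × 100 = 41.56 %

41.6 %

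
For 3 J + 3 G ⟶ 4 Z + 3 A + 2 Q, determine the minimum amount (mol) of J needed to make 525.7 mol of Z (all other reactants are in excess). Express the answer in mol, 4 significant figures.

394.3 mol

n(Z) = 525.7 mol
n(J) = (3/4) × 525.7 = 394.3 mol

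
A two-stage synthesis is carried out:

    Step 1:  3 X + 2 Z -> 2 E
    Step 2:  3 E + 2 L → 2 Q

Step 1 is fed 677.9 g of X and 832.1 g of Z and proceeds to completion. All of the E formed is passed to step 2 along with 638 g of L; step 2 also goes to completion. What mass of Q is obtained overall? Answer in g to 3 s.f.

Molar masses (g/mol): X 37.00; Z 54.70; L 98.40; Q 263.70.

Step 1:
n(X) = 677.9 / 37.00 = 18.32 mol
n(Z) = 832.1 / 54.70 = 15.21 mol
n/ν for X = 18.32/3 = 6.107
n/ν for Z = 15.21/2 = 7.605
Smallest n/ν is X → limiting reagent.
n(E) produced = (2/3) × 18.32 = 12.21 mol
Step 2:
n(E) available = 12.21 mol
n(L) = 638.0 / 98.40 = 6.484 mol
n/ν for E = 12.21/3 = 4.070
n/ν for L = 6.484/2 = 3.242
Smallest n/ν is L → limiting reagent.
n(Q) = (2/2) × 6.484 = 6.484 mol
mass = 6.484 × 263.70 = 1710 g

1710 g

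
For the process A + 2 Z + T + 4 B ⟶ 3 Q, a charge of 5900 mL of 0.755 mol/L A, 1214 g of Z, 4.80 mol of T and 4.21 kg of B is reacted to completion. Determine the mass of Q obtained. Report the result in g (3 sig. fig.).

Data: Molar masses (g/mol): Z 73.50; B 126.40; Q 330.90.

4420 g

n(A) = 0.755 × 5900/1000 = 4.455 mol
n(Z) = 1214 / 73.50 = 16.52 mol
n(T) = 4.800 mol
n(B) = 4.210×1000 / 126.40 = 33.31 mol
n/ν → A: 4.455, Z: 8.260, T: 4.800, B: 8.328; A is limiting.
n(Q) = (3/1) × 4.455 = 13.37 mol
mass = 13.37 × 330.90 = 4424 g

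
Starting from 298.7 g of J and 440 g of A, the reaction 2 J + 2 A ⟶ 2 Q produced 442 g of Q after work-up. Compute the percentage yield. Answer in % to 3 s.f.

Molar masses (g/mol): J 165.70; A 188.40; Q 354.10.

n(J) = 298.7 / 165.70 = 1.803 mol
n(A) = 440.0 / 188.40 = 2.335 mol
n/ν for J = 1.803/2 = 0.9015
n/ν for A = 2.335/2 = 1.168
Smallest n/ν is J → limiting reagent.
theoretical n(Q) = (2/2) × 1.803 = 1.803 mol → 638.4 g
% yield = 442 / 638.4 × 100 = 69.24 %

69.2 %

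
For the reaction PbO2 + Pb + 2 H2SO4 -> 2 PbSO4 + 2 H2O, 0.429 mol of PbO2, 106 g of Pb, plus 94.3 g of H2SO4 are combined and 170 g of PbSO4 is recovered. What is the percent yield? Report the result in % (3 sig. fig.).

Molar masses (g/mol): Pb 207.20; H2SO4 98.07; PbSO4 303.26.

65.3 %

n(PbO2) = 0.4290 mol
n(Pb) = 106.0 / 207.20 = 0.5116 mol
n(H2SO4) = 94.30 / 98.07 = 0.9616 mol
n/ν for PbO2 = 0.4290/1 = 0.4290
n/ν for Pb = 0.5116/1 = 0.5116
n/ν for H2SO4 = 0.9616/2 = 0.4808
Smallest n/ν is PbO2 → limiting reagent.
theoretical n(PbSO4) = (2/1) × 0.4290 = 0.8580 mol → 260.2 g
% yield = 170 / 260.2 × 100 = 65.33 %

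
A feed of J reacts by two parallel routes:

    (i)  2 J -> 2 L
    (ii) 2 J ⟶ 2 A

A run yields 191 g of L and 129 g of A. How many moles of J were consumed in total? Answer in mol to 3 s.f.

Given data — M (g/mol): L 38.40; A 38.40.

8.33 mol

n(L) = 191 / 38.40 = 4.974 mol
n(A) = 129 / 38.40 = 3.359 mol
n(J) via (i) = (2/2)×4.974 = 4.974 mol
n(J) via (ii) = (2/2)×3.359 = 3.359 mol
total n(J) = 4.974 + 3.359 = 8.333 mol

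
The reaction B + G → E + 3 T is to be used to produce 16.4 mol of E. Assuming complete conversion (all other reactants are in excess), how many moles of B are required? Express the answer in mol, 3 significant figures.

n(E) = 16.40 mol
n(B) = (1/1) × 16.40 = 16.40 mol

16.4 mol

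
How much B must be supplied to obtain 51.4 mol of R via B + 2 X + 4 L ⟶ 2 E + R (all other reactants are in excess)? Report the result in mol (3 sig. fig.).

n(R) = 51.40 mol
n(B) = (1/1) × 51.40 = 51.40 mol

51.4 mol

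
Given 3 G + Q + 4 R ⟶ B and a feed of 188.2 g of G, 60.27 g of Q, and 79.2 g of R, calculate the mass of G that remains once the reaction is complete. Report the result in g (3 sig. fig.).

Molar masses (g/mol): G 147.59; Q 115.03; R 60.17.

42.5 g

n(G) = 188.2 / 147.59 = 1.275 mol
n(Q) = 60.27 / 115.03 = 0.5240 mol
n(R) = 79.20 / 60.17 = 1.316 mol
n/ν → G: 0.4250, Q: 0.5240, R: 0.3290; R is limiting.
G consumed = (3/4) × 1.316 = 0.9870 mol
G remaining = 1.275 − 0.9870 = 0.2880 mol
mass = 0.2880 × 147.59 = 42.51 g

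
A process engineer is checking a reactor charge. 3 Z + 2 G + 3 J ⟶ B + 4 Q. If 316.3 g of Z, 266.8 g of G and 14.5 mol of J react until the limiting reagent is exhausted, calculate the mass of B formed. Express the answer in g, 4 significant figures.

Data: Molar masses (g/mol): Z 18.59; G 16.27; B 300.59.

n(Z) = 316.3 / 18.59 = 17.01 mol
n(G) = 266.8 / 16.27 = 16.40 mol
n(J) = 14.50 mol
n/ν for Z = 17.01/3 = 5.670
n/ν for G = 16.40/2 = 8.200
n/ν for J = 14.50/3 = 4.833
Smallest n/ν is J → limiting reagent.
n(B) = (1/3) × 14.50 = 4.833 mol
mass = 4.833 × 300.59 = 1453 g

1453 g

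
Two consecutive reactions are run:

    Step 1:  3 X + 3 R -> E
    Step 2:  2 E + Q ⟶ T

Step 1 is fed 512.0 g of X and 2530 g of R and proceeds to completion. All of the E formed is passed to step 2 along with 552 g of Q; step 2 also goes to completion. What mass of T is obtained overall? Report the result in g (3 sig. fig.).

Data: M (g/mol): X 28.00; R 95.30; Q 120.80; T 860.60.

Step 1:
n(X) = 512.0 / 28.00 = 18.29 mol
n(R) = 2530 / 95.30 = 26.55 mol
n/ν for X = 18.29/3 = 6.097
n/ν for R = 26.55/3 = 8.850
Smallest n/ν is X → limiting reagent.
n(E) produced = (1/3) × 18.29 = 6.097 mol
Step 2:
n(E) available = 6.097 mol
n(Q) = 552.0 / 120.80 = 4.570 mol
n/ν for E = 6.097/2 = 3.049
n/ν for Q = 4.570/1 = 4.570
Smallest n/ν is E → limiting reagent.
n(T) = (1/2) × 6.097 = 3.049 mol
mass = 3.049 × 860.60 = 2624 g

2620 g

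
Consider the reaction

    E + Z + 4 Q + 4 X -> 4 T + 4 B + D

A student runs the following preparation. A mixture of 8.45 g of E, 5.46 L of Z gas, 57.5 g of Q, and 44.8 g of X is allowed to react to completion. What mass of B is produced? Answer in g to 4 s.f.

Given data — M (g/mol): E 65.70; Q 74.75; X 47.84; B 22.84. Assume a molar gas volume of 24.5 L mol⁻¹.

11.75 g

n(E) = 8.450 / 65.70 = 0.1286 mol
n(Z) = 5.460 / 24.5 = 0.2229 mol
n(Q) = 57.50 / 74.75 = 0.7692 mol
n(X) = 44.80 / 47.84 = 0.9365 mol
n/ν for E = 0.1286/1 = 0.1286
n/ν for Z = 0.2229/1 = 0.2229
n/ν for Q = 0.7692/4 = 0.1923
n/ν for X = 0.9365/4 = 0.2341
Smallest n/ν is E → limiting reagent.
n(B) = (4/1) × 0.1286 = 0.5144 mol
mass = 0.5144 × 22.84 = 11.75 g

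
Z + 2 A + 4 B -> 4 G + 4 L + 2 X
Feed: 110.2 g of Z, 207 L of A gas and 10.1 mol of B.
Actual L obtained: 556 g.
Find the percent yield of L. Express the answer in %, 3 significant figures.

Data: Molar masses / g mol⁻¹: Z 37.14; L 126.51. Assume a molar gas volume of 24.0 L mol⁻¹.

n(Z) = 110.2 / 37.14 = 2.967 mol
n(A) = 207.0 / 24.0 = 8.625 mol
n(B) = 10.10 mol
n/ν for Z = 2.967/1 = 2.967
n/ν for A = 8.625/2 = 4.313
n/ν for B = 10.10/4 = 2.525
Smallest n/ν is B → limiting reagent.
theoretical n(L) = (4/4) × 10.10 = 10.10 mol → 1278 g
% yield = 556 / 1278 × 100 = 43.51 %

43.5 %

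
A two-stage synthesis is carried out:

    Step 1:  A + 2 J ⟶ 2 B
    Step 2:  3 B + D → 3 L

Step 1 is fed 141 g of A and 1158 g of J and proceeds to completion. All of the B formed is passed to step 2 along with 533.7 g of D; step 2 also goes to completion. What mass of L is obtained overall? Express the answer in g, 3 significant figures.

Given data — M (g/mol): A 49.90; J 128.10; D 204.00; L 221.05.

1250 g

Step 1:
n(A) = 141.0 / 49.90 = 2.826 mol
n(J) = 1158 / 128.10 = 9.040 mol
n/ν for A = 2.826/1 = 2.826
n/ν for J = 9.040/2 = 4.520
Smallest n/ν is A → limiting reagent.
n(B) produced = (2/1) × 2.826 = 5.652 mol
Step 2:
n(B) available = 5.652 mol
n(D) = 533.7 / 204.00 = 2.616 mol
n/ν for B = 5.652/3 = 1.884
n/ν for D = 2.616/1 = 2.616
Smallest n/ν is B → limiting reagent.
n(L) = (3/3) × 5.652 = 5.652 mol
mass = 5.652 × 221.05 = 1249 g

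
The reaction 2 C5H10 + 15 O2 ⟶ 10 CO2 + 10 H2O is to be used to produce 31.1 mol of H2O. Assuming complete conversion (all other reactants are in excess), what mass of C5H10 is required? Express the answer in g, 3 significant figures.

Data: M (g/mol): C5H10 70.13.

436 g

n(H2O) = 31.10 mol
n(C5H10) = (2/10) × 31.10 = 6.220 mol
mass = 6.220 × 70.13 = 436.2 g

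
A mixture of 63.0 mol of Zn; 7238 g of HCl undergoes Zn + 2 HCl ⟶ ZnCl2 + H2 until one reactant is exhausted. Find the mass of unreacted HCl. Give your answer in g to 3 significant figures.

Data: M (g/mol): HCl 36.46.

n(Zn) = 63.00 mol
n(HCl) = 7238 / 36.46 = 198.5 mol
n/ν for Zn = 63.00/1 = 63.00
n/ν for HCl = 198.5/2 = 99.25
Smallest n/ν is Zn → limiting reagent.
HCl consumed = (2/1) × 63.00 = 126.0 mol
HCl remaining = 198.5 − 126.0 = 72.50 mol
mass = 72.50 × 36.46 = 2643 g

2640 g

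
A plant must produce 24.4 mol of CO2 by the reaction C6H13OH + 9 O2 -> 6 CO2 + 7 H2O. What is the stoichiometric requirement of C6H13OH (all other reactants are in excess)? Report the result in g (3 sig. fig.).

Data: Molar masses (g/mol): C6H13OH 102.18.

n(CO2) = 24.40 mol
n(C6H13OH) = (1/6) × 24.40 = 4.067 mol
mass = 4.067 × 102.18 = 415.6 g

416 g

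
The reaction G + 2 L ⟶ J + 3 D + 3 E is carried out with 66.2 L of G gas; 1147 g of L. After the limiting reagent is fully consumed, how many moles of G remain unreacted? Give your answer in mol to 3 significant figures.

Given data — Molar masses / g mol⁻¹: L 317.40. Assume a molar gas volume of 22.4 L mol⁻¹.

n(G) = 66.20 / 22.4 = 2.955 mol
n(L) = 1147 / 317.40 = 3.614 mol
n/ν → G: 2.955, L: 1.807; L is limiting.
G consumed = (1/2) × 3.614 = 1.807 mol
G remaining = 2.955 − 1.807 = 1.148 mol

1.15 mol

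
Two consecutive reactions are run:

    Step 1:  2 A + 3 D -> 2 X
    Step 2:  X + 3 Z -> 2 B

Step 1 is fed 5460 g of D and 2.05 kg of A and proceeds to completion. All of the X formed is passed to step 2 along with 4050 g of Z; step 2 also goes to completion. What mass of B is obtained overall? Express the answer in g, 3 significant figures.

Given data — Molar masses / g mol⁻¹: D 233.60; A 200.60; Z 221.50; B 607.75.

Step 1:
n(D) = 5460 / 233.60 = 23.37 mol
n(A) = 2.050×1000 / 200.60 = 10.22 mol
n/ν for D = 23.37/3 = 7.790
n/ν for A = 10.22/2 = 5.110
Smallest n/ν is A → limiting reagent.
n(X) produced = (2/2) × 10.22 = 10.22 mol
Step 2:
n(X) available = 10.22 mol
n(Z) = 4050 / 221.50 = 18.28 mol
n/ν for X = 10.22/1 = 10.22
n/ν for Z = 18.28/3 = 6.093
Smallest n/ν is Z → limiting reagent.
n(B) = (2/3) × 18.28 = 12.19 mol
mass = 12.19 × 607.75 = 7408 g

7410 g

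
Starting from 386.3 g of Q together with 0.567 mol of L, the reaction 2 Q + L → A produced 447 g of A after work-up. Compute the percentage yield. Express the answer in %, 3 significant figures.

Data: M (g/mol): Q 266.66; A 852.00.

n(Q) = 386.3 / 266.66 = 1.449 mol
n(L) = 0.5670 mol
n/ν → Q: 0.7245, L: 0.5670; L is limiting.
theoretical n(A) = (1/1) × 0.5670 = 0.5670 mol → 483.1 g
% yield = 447 / 483.1 × 100 = 92.53 %

92.5 %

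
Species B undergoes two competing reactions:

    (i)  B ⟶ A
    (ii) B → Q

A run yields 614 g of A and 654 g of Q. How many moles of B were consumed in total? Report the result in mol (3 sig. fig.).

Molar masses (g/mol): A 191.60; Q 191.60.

n(A) = 614 / 191.60 = 3.205 mol
n(Q) = 654 / 191.60 = 3.413 mol
n(B) via (i) = (1/1)×3.205 = 3.205 mol
n(B) via (ii) = (1/1)×3.413 = 3.413 mol
total n(B) = 3.205 + 3.413 = 6.618 mol

6.62 mol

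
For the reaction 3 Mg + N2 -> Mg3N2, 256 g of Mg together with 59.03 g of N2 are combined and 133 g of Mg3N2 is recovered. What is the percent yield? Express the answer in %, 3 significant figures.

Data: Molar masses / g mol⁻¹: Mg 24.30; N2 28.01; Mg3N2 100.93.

62.5 %

n(Mg) = 256.0 / 24.30 = 10.53 mol
n(N2) = 59.03 / 28.01 = 2.107 mol
n/ν → Mg: 3.510, N2: 2.107; N2 is limiting.
theoretical n(Mg3N2) = (1/1) × 2.107 = 2.107 mol → 212.7 g
% yield = 133 / 212.7 × 100 = 62.53 %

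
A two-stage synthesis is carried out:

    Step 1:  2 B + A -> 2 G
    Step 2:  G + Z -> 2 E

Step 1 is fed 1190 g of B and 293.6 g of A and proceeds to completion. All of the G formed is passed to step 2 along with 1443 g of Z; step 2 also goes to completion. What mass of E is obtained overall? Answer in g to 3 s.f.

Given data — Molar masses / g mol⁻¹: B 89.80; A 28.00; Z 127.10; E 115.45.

2620 g

Step 1:
n(B) = 1190 / 89.80 = 13.25 mol
n(A) = 293.6 / 28.00 = 10.49 mol
n/ν for B = 13.25/2 = 6.625
n/ν for A = 10.49/1 = 10.49
Smallest n/ν is B → limiting reagent.
n(G) produced = (2/2) × 13.25 = 13.25 mol
Step 2:
n(G) available = 13.25 mol
n(Z) = 1443 / 127.10 = 11.35 mol
n/ν for G = 13.25/1 = 13.25
n/ν for Z = 11.35/1 = 11.35
Smallest n/ν is Z → limiting reagent.
n(E) = (2/1) × 11.35 = 22.70 mol
mass = 22.70 × 115.45 = 2621 g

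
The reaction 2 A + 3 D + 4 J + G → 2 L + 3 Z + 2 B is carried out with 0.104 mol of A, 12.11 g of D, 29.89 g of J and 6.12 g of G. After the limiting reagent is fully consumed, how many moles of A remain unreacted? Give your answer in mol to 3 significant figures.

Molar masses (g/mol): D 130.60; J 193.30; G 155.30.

0.0422 mol

n(A) = 0.1040 mol
n(D) = 12.11 / 130.60 = 0.09273 mol
n(J) = 29.89 / 193.30 = 0.1546 mol
n(G) = 6.120 / 155.30 = 0.03941 mol
n/ν → A: 0.05200, D: 0.03091, J: 0.03865, G: 0.03941; D is limiting.
A consumed = (2/3) × 0.09273 = 0.06182 mol
A remaining = 0.1040 − 0.06182 = 0.04218 mol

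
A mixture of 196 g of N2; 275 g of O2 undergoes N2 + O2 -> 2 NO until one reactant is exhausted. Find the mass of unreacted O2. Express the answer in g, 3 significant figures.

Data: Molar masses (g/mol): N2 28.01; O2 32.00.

51.1 g

n(N2) = 196.0 / 28.01 = 6.998 mol
n(O2) = 275.0 / 32.00 = 8.594 mol
n/ν → N2: 6.998, O2: 8.594; N2 is limiting.
O2 consumed = (1/1) × 6.998 = 6.998 mol
O2 remaining = 8.594 − 6.998 = 1.596 mol
mass = 1.596 × 32.00 = 51.07 g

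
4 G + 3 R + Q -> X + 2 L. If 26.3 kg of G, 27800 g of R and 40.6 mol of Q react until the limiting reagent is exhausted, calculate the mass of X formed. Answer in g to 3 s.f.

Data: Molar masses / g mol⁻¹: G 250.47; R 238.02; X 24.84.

n(G) = 26.30×1000 / 250.47 = 105.0 mol
n(R) = 27800 / 238.02 = 116.8 mol
n(Q) = 40.60 mol
n/ν for G = 105.0/4 = 26.25
n/ν for R = 116.8/3 = 38.93
n/ν for Q = 40.60/1 = 40.60
Smallest n/ν is G → limiting reagent.
n(X) = (1/4) × 105.0 = 26.25 mol
mass = 26.25 × 24.84 = 652.1 g

652 g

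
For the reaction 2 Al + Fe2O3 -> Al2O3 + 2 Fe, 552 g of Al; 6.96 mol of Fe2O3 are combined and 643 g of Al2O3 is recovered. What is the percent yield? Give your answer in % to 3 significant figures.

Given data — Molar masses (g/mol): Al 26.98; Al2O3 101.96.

n(Al) = 552.0 / 26.98 = 20.46 mol
n(Fe2O3) = 6.960 mol
n/ν → Al: 10.23, Fe2O3: 6.960; Fe2O3 is limiting.
theoretical n(Al2O3) = (1/1) × 6.960 = 6.960 mol → 709.6 g
% yield = 643 / 709.6 × 100 = 90.61 %

90.6 %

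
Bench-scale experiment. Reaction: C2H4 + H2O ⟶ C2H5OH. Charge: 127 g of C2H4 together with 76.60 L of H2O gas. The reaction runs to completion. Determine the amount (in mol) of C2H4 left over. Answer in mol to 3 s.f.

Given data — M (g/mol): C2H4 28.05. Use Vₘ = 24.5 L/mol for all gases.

n(C2H4) = 127.0 / 28.05 = 4.528 mol
n(H2O) = 76.60 / 24.5 = 3.127 mol
n/ν for C2H4 = 4.528/1 = 4.528
n/ν for H2O = 3.127/1 = 3.127
Smallest n/ν is H2O → limiting reagent.
C2H4 consumed = (1/1) × 3.127 = 3.127 mol
C2H4 remaining = 4.528 − 3.127 = 1.401 mol

1.40 mol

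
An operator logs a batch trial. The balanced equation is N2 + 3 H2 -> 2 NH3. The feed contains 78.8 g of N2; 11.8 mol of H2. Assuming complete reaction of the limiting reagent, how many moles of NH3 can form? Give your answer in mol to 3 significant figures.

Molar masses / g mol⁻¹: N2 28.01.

5.63 mol

n(N2) = 78.80 / 28.01 = 2.813 mol
n(H2) = 11.80 mol
n/ν for N2 = 2.813/1 = 2.813
n/ν for H2 = 11.80/3 = 3.933
Smallest n/ν is N2 → limiting reagent.
n(NH3) = (2/1) × 2.813 = 5.626 mol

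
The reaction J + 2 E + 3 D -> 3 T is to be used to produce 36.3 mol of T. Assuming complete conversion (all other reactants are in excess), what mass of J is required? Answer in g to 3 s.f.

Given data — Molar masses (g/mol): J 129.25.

n(T) = 36.30 mol
n(J) = (1/3) × 36.30 = 12.10 mol
mass = 12.10 × 129.25 = 1564 g

1560 g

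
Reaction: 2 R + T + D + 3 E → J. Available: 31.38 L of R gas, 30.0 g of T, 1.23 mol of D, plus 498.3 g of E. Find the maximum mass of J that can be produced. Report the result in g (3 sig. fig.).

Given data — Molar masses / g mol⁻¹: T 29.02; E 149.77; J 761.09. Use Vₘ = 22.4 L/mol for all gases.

533 g

n(R) = 31.38 / 22.4 = 1.401 mol
n(T) = 30.00 / 29.02 = 1.034 mol
n(D) = 1.230 mol
n(E) = 498.3 / 149.77 = 3.327 mol
n/ν → R: 0.7005, T: 1.034, D: 1.230, E: 1.109; R is limiting.
n(J) = (1/2) × 1.401 = 0.7005 mol
mass = 0.7005 × 761.09 = 533.1 g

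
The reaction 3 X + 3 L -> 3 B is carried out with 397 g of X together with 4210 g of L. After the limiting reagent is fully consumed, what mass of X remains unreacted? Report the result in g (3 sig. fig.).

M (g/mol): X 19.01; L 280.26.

n(X) = 397.0 / 19.01 = 20.88 mol
n(L) = 4210 / 280.26 = 15.02 mol
n/ν → X: 6.960, L: 5.007; L is limiting.
X consumed = (3/3) × 15.02 = 15.02 mol
X remaining = 20.88 − 15.02 = 5.860 mol
mass = 5.860 × 19.01 = 111.4 g

111 g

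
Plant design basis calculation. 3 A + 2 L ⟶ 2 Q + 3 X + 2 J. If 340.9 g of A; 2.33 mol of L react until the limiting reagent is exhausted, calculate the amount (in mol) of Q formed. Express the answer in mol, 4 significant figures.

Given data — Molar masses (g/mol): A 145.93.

n(A) = 340.9 / 145.93 = 2.336 mol
n(L) = 2.330 mol
n/ν → A: 0.7787, L: 1.165; A is limiting.
n(Q) = (2/3) × 2.336 = 1.557 mol

1.557 mol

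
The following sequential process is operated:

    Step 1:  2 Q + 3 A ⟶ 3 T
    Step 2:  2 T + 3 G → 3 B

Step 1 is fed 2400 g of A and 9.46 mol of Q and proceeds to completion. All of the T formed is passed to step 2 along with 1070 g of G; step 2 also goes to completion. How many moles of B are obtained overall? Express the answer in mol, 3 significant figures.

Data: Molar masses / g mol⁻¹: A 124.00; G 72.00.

14.9 mol

Step 1:
n(A) = 2400 / 124.00 = 19.35 mol
n(Q) = 9.460 mol
n/ν for A = 19.35/3 = 6.450
n/ν for Q = 9.460/2 = 4.730
Smallest n/ν is Q → limiting reagent.
n(T) produced = (3/2) × 9.460 = 14.19 mol
Step 2:
n(T) available = 14.19 mol
n(G) = 1070 / 72.00 = 14.86 mol
n/ν for T = 14.19/2 = 7.095
n/ν for G = 14.86/3 = 4.953
Smallest n/ν is G → limiting reagent.
n(B) = (3/3) × 14.86 = 14.86 mol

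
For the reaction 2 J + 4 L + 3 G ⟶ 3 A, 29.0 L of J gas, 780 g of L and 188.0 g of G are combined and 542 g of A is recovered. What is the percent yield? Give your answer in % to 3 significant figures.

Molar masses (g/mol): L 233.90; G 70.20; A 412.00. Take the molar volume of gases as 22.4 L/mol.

n(J) = 29.00 / 22.4 = 1.295 mol
n(L) = 780.0 / 233.90 = 3.335 mol
n(G) = 188.0 / 70.20 = 2.678 mol
n/ν → J: 0.6475, L: 0.8338, G: 0.8927; J is limiting.
theoretical n(A) = (3/2) × 1.295 = 1.943 mol → 800.5 g
% yield = 542 / 800.5 × 100 = 67.71 %

67.7 %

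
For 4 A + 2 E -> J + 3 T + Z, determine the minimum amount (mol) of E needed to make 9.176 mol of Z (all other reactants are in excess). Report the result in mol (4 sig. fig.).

n(Z) = 9.176 mol
n(E) = (2/1) × 9.176 = 18.35 mol

18.35 mol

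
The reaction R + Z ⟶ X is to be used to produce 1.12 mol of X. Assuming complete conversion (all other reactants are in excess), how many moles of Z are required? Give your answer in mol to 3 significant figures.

1.12 mol

n(X) = 1.120 mol
n(Z) = (1/1) × 1.120 = 1.120 mol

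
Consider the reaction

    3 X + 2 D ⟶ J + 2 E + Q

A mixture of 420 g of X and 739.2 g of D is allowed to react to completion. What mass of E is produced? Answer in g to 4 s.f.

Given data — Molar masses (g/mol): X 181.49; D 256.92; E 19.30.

n(X) = 420.0 / 181.49 = 2.314 mol
n(D) = 739.2 / 256.92 = 2.877 mol
n/ν for X = 2.314/3 = 0.7713
n/ν for D = 2.877/2 = 1.439
Smallest n/ν is X → limiting reagent.
n(E) = (2/3) × 2.314 = 1.543 mol
mass = 1.543 × 19.30 = 29.78 g

29.78 g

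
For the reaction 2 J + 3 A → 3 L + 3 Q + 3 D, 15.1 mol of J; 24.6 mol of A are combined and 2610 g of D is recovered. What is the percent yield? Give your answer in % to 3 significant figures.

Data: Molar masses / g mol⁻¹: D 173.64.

66.4 %

n(J) = 15.10 mol
n(A) = 24.60 mol
n/ν → J: 7.550, A: 8.200; J is limiting.
theoretical n(D) = (3/2) × 15.10 = 22.65 mol → 3933 g
% yield = 2610 / 3933 × 100 = 66.36 %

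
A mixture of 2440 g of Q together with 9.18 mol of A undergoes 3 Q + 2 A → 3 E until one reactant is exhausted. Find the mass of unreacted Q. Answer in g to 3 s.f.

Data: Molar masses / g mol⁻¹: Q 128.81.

n(Q) = 2440 / 128.81 = 18.94 mol
n(A) = 9.180 mol
n/ν → Q: 6.313, A: 4.590; A is limiting.
Q consumed = (3/2) × 9.180 = 13.77 mol
Q remaining = 18.94 − 13.77 = 5.170 mol
mass = 5.170 × 128.81 = 665.9 g

666 g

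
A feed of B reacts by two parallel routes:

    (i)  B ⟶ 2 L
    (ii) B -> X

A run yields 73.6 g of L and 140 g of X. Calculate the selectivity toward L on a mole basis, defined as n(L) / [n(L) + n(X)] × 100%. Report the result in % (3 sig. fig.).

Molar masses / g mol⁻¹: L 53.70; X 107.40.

n(L) = 73.6 / 53.70 = 1.371 mol
n(X) = 140 / 107.40 = 1.304 mol
selectivity = 1.371/(1.371+1.304) × 100 = 51.25 %

51.3 %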